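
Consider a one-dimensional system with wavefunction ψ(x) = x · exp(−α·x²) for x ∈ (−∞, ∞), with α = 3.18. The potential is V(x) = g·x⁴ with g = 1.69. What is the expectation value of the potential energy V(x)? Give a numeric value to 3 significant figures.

⟨V⟩ = ∫ V(x)·|ψ|² dx / ∫|ψ|² dx.
Expand each integrand as polynomial × e^(−2αx²) and use ∫x^(2j)·e^(−2αx²) dx = (2j−1)!!/(4α)^j · √(π/(2α)), odd powers → 0; here √(π/(2α)) = 0.70282.
State is unnormalized: ∫|ψ|² dx = 0.055253, and ∫ψ*·V(x)·ψ dx = 0.0086569, so ⟨V⟩ = 0.0086569 / 0.055253.
⟨V⟩ = 0.15668.

0.157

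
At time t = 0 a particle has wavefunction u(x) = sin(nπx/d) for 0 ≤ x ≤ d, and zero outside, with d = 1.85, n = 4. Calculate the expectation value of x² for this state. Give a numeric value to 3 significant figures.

⟨x²⟩ = ∫ x²·|u|² dx / ∫|u|² dx (integrals over the domain).
With sin²θ = (1 − cos2θ)/2 on 0 ≤ x ≤ d: ∫sin²(nπx/d) dx = d/2, ∫x·sin²(nπx/d) dx = d²/4, ∫x²·sin²(nπx/d) dx = d³·(1/6 − 1/(4n²π²)); higher powers xᵏ the same way, integrating xᵏ·cos(2nπx/d) by parts.
State is unnormalized: ∫|u|² dx = 0.92500, and ∫u*·x²·u dx = 1.0452, so ⟨x²⟩ = 1.0452 / 0.92500.
⟨x²⟩ = 1.1300.

1.13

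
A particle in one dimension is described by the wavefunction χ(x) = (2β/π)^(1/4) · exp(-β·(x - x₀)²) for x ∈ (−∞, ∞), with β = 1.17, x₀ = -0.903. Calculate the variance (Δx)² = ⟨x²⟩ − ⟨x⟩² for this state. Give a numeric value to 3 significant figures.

0.214

Compute ⟨x⟩ and ⟨x²⟩ separately, then (Δx)² = ⟨x²⟩ − ⟨x⟩².
Gaussian moments (u = x − x₀): ∫u^(2j)·e^(−2βu²) du = (2j−1)!!/(4β)^j · √(π/(2β)), odd powers integrate to 0; here √(π/(2β)) = 1.1587.
⟨x⟩ = -0.90300 and ⟨x²⟩ = 1.0291.
(Δx)² = 1.0291 − (-0.90300)² = 0.21368.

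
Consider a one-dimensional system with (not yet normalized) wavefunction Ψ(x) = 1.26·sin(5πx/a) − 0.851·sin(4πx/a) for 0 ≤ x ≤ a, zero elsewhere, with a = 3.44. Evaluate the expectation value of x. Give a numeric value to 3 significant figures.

⟨x⟩ = ∫ x·|Ψ|² dx / ∫|Ψ|² dx (integrals over the domain).
On 0 ≤ x ≤ a (j ≠ l): ∫sin²(jπx/a) dx = a/2, ∫sin(jπx/a)·sin(lπx/a) dx = 0; diagonal moments ∫x·sin²(jπx/a) dx = a²/4, ∫x²·sin²(jπx/a) dx = a³·(1/6 − 1/(4j²π²)); cross terms ∫x·sin(jπx/a)·sin(lπx/a) dx = 0 for j + l even and −4jla²/(π²(j² − l²)²) for j + l odd, ∫x²·sin(jπx/a)·sin(lπx/a) dx = (−1)^(j+l)·4jla³/(π²(j² − l²)²); higher powers the same way via product-to-sum and parts.
State is unnormalized: ∫|Ψ|² dx = 3.9763, and ∫Ψ*·x·Ψ dx = 9.3788, so ⟨x⟩ = 9.3788 / 3.9763.
⟨x⟩ = 2.3587.

2.36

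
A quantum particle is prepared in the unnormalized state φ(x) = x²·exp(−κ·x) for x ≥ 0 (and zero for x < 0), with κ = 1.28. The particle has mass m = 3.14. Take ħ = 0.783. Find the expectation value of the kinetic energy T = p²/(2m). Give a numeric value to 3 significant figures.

0.0533

T = −(ħ²/2m) d²/dx², so ⟨T⟩ = −(ħ²/2m) ∫ φ*·φ'' dx / ∫|φ|² dx; with m = 3.14.
Differentiate x²·exp(−κ·x) with the product rule; every integrand then reduces to terms xʲ·e^(−2κx) on [0, ∞), with ∫₀^∞ xʲ·e^(−2κx) dx = j!/(2κ)^(j+1).
State is unnormalized: ∫|φ|² dx = 0.21828, and ∫φ*·(−ħ²/2m · φ'') dx = 0.011638, so ⟨T⟩ = 0.011638 / 0.21828.
⟨T⟩ = 0.053317.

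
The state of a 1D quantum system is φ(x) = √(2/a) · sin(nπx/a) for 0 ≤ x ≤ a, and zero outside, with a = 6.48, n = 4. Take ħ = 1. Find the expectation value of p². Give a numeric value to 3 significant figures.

p² φ = −ħ² d²φ/dx²; ⟨p²⟩ = −ħ² ∫ φ*·φ'' dx.
d/dx sin(nπx/a) = (nπ/a)·cos(nπx/a) and d²/dx² sin(nπx/a) = −(nπ/a)²·sin(nπx/a); on 0 ≤ x ≤ a, ∫sin²(nπx/a) dx = a/2 and ∫sin(nπx/a)·cos(nπx/a) dx = 0.
⟨p²⟩ = 3.7607.

3.76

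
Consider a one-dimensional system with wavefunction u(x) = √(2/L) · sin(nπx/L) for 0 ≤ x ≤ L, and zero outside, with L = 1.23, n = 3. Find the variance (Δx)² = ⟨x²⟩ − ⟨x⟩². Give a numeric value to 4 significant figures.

Compute ⟨x⟩ and ⟨x²⟩ separately, then (Δx)² = ⟨x²⟩ − ⟨x⟩².
With sin²θ = (1 − cos2θ)/2 on 0 ≤ x ≤ L: ∫sin²(nπx/L) dx = L/2, ∫x·sin²(nπx/L) dx = L²/4, ∫x²·sin²(nπx/L) dx = L³·(1/6 − 1/(4n²π²)); higher powers xᵏ the same way, integrating xᵏ·cos(2nπx/L) by parts.
⟨x⟩ = 0.61500 and ⟨x²⟩ = 0.49578.
(Δx)² = 0.49578 − (0.61500)² = 0.11756.

0.1176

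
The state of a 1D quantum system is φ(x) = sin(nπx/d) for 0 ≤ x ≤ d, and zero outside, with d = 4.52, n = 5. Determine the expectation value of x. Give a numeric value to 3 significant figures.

⟨x⟩ = ∫ x·|φ|² dx / ∫|φ|² dx (integrals over the domain).
With sin²θ = (1 − cos2θ)/2 on 0 ≤ x ≤ d: ∫sin²(nπx/d) dx = d/2, ∫x·sin²(nπx/d) dx = d²/4, ∫x²·sin²(nπx/d) dx = d³·(1/6 − 1/(4n²π²)); higher powers xᵏ the same way, integrating xᵏ·cos(2nπx/d) by parts.
State is unnormalized: ∫|φ|² dx = 2.2600, and ∫φ*·x·φ dx = 5.1076, so ⟨x⟩ = 5.1076 / 2.2600.
⟨x⟩ = 2.2600.

2.26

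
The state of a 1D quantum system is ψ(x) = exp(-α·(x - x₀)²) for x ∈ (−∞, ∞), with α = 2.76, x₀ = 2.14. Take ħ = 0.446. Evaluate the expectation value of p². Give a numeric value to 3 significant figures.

0.549

p² ψ = −ħ² d²ψ/dx²; ⟨p²⟩ = −ħ² ∫ ψ*·ψ'' dx / ∫|ψ|² dx.
Gaussian moments (u = x − x₀): ∫u^(2j)·e^(−2αu²) du = (2j−1)!!/(4α)^j · √(π/(2α)), odd powers integrate to 0; here √(π/(2α)) = 0.75441. Derivatives: d/dx e^(−αu²) = −2αu·e^(−αu²), d²/dx² e^(−αu²) = (4α²u² − 2α)·e^(−αu²).
State is unnormalized: ∫|ψ|² dx = 0.75441, and ∫ψ*·(−ħ² ψ'') dx = 0.41418, so ⟨p²⟩ = 0.41418 / 0.75441.
⟨p²⟩ = 0.54901.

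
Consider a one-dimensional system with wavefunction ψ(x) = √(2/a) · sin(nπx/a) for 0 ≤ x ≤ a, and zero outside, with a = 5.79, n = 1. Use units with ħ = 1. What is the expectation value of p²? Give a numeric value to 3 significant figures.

p² ψ = −ħ² d²ψ/dx²; ⟨p²⟩ = −ħ² ∫ ψ*·ψ'' dx.
d/dx sin(nπx/a) = (nπ/a)·cos(nπx/a) and d²/dx² sin(nπx/a) = −(nπ/a)²·sin(nπx/a); on 0 ≤ x ≤ a, ∫sin²(nπx/a) dx = a/2 and ∫sin(nπx/a)·cos(nπx/a) dx = 0.
⟨p²⟩ = 0.29440.

0.294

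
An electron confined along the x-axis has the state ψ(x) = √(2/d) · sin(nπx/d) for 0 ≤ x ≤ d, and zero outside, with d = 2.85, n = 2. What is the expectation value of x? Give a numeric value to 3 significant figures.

⟨x⟩ = ∫ x·|ψ|² dx (integrals over the domain).
With sin²θ = (1 − cos2θ)/2 on 0 ≤ x ≤ d: ∫sin²(nπx/d) dx = d/2, ∫x·sin²(nπx/d) dx = d²/4, ∫x²·sin²(nπx/d) dx = d³·(1/6 − 1/(4n²π²)); higher powers xᵏ the same way, integrating xᵏ·cos(2nπx/d) by parts.
⟨x⟩ = 1.4250.

1.43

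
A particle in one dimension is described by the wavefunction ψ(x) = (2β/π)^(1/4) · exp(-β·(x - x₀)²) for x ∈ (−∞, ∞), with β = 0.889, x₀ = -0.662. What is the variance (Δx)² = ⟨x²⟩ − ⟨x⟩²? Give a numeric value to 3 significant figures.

0.281

Compute ⟨x⟩ and ⟨x²⟩ separately, then (Δx)² = ⟨x²⟩ − ⟨x⟩².
Gaussian moments (u = x − x₀): ∫u^(2j)·e^(−2βu²) du = (2j−1)!!/(4β)^j · √(π/(2β)), odd powers integrate to 0; here √(π/(2β)) = 1.3293.
⟨x⟩ = -0.66200 and ⟨x²⟩ = 0.71946.
(Δx)² = 0.71946 − (-0.66200)² = 0.28121.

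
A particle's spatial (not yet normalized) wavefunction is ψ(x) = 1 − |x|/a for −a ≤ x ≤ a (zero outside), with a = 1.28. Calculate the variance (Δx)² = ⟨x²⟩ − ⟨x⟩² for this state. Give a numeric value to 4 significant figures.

0.1638

Compute ⟨x⟩ and ⟨x²⟩ separately, then (Δx)² = ⟨x²⟩ − ⟨x⟩².
ψ is even, so ∫ over [−a, a] = 2∫₀ᵃ with ψ = 1 − x/a there: ∫₀ᵃ (1 − x/a)² dx = a/3, ∫₀ᵃ x²(1 − x/a)² dx = a³/30, ∫₀ᵃ x⁴(1 − x/a)² dx = a⁵/105.
Normalization: ∫|ψ|² dx = 0.85333.
⟨x⟩ = 0.0000 and ⟨x²⟩ = 0.16384.
(Δx)² = 0.16384 − (0.0000)² = 0.16384.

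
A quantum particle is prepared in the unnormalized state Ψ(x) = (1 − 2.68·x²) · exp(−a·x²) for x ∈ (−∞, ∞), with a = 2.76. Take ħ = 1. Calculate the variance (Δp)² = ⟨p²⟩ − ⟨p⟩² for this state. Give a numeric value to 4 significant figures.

7.578

Compute ⟨p⟩ and ⟨p²⟩ separately; (Δp)² = ⟨p²⟩ − ⟨p⟩².
Expand each integrand as polynomial × e^(−2ax²) and use ∫x^(2j)·e^(−2ax²) dx = (2j−1)!!/(4a)^j · √(π/(2a)), odd powers → 0; here √(π/(2a)) = 0.75441. Differentiate with the product rule, d/dx e^(−ax²) = −2ax·e^(−ax²).
Normalization: ∫|Ψ|² dx = 0.52151.
⟨p⟩ = 0.0000 and ⟨p²⟩ = 7.5780.
(Δp)² = 7.5780 − (0.0000)² = 7.5780.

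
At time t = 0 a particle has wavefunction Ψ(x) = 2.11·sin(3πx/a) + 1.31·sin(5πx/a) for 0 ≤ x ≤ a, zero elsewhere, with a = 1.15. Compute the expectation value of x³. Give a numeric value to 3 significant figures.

⟨x³⟩ = ∫ x³·|Ψ|² dx / ∫|Ψ|² dx (integrals over the domain).
On 0 ≤ x ≤ a (j ≠ l): ∫sin²(jπx/a) dx = a/2, ∫sin(jπx/a)·sin(lπx/a) dx = 0; diagonal moments ∫x·sin²(jπx/a) dx = a²/4, ∫x²·sin²(jπx/a) dx = a³·(1/6 − 1/(4j²π²)); cross terms ∫x·sin(jπx/a)·sin(lπx/a) dx = 0 for j + l even and −4jla²/(π²(j² − l²)²) for j + l odd, ∫x²·sin(jπx/a)·sin(lπx/a) dx = (−1)^(j+l)·4jla³/(π²(j² − l²)²); higher powers the same way via product-to-sum and parts.
State is unnormalized: ∫|Ψ|² dx = 3.5467, and ∫Ψ*·x³·Ψ dx = 1.6555, so ⟨x³⟩ = 1.6555 / 3.5467.
⟨x³⟩ = 0.46677.

0.467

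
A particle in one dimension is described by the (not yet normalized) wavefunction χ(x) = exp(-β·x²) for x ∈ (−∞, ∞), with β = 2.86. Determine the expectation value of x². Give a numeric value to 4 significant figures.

0.08741

⟨x²⟩ = ∫ x²·|χ|² dx / ∫|χ|² dx (integrals over the domain).
Gaussian moments: ∫x^(2j)·e^(−2βx²) dx = (2j−1)!!/(4β)^j · √(π/(2β)), odd powers integrate to 0; here √(π/(2β)) = 0.74110.
State is unnormalized: ∫|χ|² dx = 0.74110, and ∫χ*·x²·χ dx = 0.064781, so ⟨x²⟩ = 0.064781 / 0.74110.
⟨x²⟩ = 0.087413.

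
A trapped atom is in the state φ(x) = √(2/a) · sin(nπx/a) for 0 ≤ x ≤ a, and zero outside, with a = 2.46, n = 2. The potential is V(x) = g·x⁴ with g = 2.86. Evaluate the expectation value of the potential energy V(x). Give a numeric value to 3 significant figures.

18.4

⟨V⟩ = ∫ V(x)·|φ|² dx.
With sin²θ = (1 − cos2θ)/2 on 0 ≤ x ≤ a: ∫sin²(nπx/a) dx = a/2, ∫x·sin²(nπx/a) dx = a²/4, ∫x²·sin²(nπx/a) dx = a³·(1/6 − 1/(4n²π²)); higher powers xᵏ the same way, integrating xᵏ·cos(2nπx/a) by parts.
⟨V⟩ = 18.395.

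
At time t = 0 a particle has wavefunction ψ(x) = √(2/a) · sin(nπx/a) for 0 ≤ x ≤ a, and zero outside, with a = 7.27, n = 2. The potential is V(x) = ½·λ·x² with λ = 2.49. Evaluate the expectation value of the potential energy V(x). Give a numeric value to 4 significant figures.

21.10

⟨V⟩ = ∫ V(x)·|ψ|² dx.
With sin²θ = (1 − cos2θ)/2 on 0 ≤ x ≤ a: ∫sin²(nπx/a) dx = a/2, ∫x·sin²(nπx/a) dx = a²/4, ∫x²·sin²(nπx/a) dx = a³·(1/6 − 1/(4n²π²)); higher powers xᵏ the same way, integrating xᵏ·cos(2nπx/a) by parts.
⟨V⟩ = 21.101.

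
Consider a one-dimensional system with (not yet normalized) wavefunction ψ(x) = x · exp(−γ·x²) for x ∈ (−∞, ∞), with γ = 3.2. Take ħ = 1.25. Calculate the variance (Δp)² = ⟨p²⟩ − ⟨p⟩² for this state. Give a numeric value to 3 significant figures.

15.0

Compute ⟨p⟩ and ⟨p²⟩ separately; (Δp)² = ⟨p²⟩ − ⟨p⟩².
Expand each integrand as polynomial × e^(−2γx²) and use ∫x^(2j)·e^(−2γx²) dx = (2j−1)!!/(4γ)^j · √(π/(2γ)), odd powers → 0; here √(π/(2γ)) = 0.70062. Differentiate with the product rule, d/dx e^(−γx²) = −2γx·e^(−γx²).
Normalization: ∫|ψ|² dx = 0.054736.
⟨p⟩ = 0.0000 and ⟨p²⟩ = 15.000.
(Δp)² = 15.000 − (0.0000)² = 15.000.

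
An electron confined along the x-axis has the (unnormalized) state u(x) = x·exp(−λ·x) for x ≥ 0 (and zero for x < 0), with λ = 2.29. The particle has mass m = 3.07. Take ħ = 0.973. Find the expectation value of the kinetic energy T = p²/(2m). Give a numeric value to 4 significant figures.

0.8086

T = −(ħ²/2m) d²/dx², so ⟨T⟩ = −(ħ²/2m) ∫ u*·u'' dx / ∫|u|² dx; with m = 3.07.
Differentiate x·exp(−λ·x) with the product rule; every integrand then reduces to terms xʲ·e^(−2λx) on [0, ∞), with ∫₀^∞ xʲ·e^(−2λx) dx = j!/(2λ)^(j+1).
State is unnormalized: ∫|u|² dx = 0.020818, and ∫u*·(−ħ²/2m · u'') dx = 0.016833, so ⟨T⟩ = 0.016833 / 0.020818.
⟨T⟩ = 0.80859.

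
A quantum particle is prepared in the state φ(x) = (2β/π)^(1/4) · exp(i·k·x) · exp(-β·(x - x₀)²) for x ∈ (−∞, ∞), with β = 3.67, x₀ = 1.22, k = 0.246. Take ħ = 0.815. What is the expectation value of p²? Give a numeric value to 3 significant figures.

p² φ = −ħ² d²φ/dx²; ⟨p²⟩ = −ħ² ∫ φ*·φ'' dx.
Gaussian moments (u = x − x₀): ∫u^(2j)·e^(−2βu²) du = (2j−1)!!/(4β)^j · √(π/(2β)), odd powers integrate to 0; here √(π/(2β)) = 0.65422. Derivatives: φ′ = (ik − 2βu)·φ, φ″ = ((ik − 2βu)² − 2β)·φ; the odd-in-u pieces drop out.
⟨p²⟩ = 2.4779.

2.48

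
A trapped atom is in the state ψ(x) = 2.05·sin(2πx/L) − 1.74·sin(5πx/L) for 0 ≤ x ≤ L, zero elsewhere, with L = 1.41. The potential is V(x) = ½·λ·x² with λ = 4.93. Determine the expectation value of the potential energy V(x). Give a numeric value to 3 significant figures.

1.68

⟨V⟩ = ∫ V(x)·|ψ|² dx / ∫|ψ|² dx.
On 0 ≤ x ≤ L (j ≠ l): ∫sin²(jπx/L) dx = L/2, ∫sin(jπx/L)·sin(lπx/L) dx = 0; diagonal moments ∫x·sin²(jπx/L) dx = L²/4, ∫x²·sin²(jπx/L) dx = L³·(1/6 − 1/(4j²π²)); cross terms ∫x·sin(jπx/L)·sin(lπx/L) dx = 0 for j + l even and −4jlL²/(π²(j² − l²)²) for j + l odd, ∫x²·sin(jπx/L)·sin(lπx/L) dx = (−1)^(j+l)·4jlL³/(π²(j² − l²)²); higher powers the same way via product-to-sum and parts.
State is unnormalized: ∫|ψ|² dx = 5.0972, and ∫ψ*·V(x)·ψ dx = 8.5745, so ⟨V⟩ = 8.5745 / 5.0972.
⟨V⟩ = 1.6822.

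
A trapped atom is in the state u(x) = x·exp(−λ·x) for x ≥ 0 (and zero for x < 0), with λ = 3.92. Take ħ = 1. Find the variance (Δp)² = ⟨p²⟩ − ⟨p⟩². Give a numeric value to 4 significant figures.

15.37

Compute ⟨p⟩ and ⟨p²⟩ separately; (Δp)² = ⟨p²⟩ − ⟨p⟩².
Differentiate x·exp(−λ·x) with the product rule; every integrand then reduces to terms xʲ·e^(−2λx) on [0, ∞), with ∫₀^∞ xʲ·e^(−2λx) dx = j!/(2λ)^(j+1).
Normalization: ∫|u|² dx = 0.0041503.
⟨p⟩ = 0.0000 and ⟨p²⟩ = 15.366.
(Δp)² = 15.366 − (0.0000)² = 15.366.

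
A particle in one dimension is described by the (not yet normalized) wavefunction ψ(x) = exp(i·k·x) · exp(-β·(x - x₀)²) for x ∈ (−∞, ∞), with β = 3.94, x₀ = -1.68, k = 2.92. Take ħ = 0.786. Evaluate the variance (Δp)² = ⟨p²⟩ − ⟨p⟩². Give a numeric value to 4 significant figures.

2.434

Compute ⟨p⟩ and ⟨p²⟩ separately; (Δp)² = ⟨p²⟩ − ⟨p⟩².
Gaussian moments (u = x − x₀): ∫u^(2j)·e^(−2βu²) du = (2j−1)!!/(4β)^j · √(π/(2β)), odd powers integrate to 0; here √(π/(2β)) = 0.63141. Derivatives: ψ′ = (ik − 2βu)·ψ, ψ″ = ((ik − 2βu)² − 2β)·ψ; the odd-in-u pieces drop out.
Normalization: ∫|ψ|² dx = 0.63141.
⟨p⟩ = 2.2951 and ⟨p²⟩ = 7.7017.
(Δp)² = 7.7017 − (2.2951)² = 2.4341.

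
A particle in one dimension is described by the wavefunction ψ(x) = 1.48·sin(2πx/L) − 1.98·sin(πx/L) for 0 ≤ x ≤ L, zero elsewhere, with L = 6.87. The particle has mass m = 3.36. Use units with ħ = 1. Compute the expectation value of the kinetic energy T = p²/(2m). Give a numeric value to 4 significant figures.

T = −(ħ²/2m) d²/dx², so ⟨T⟩ = −(ħ²/2m) ∫ ψ*·ψ'' dx / ∫|ψ|² dx; with m = 3.36.
d²/dx² sin(jπx/L) = −(jπ/L)²·sin(jπx/L); on 0 ≤ x ≤ L, ∫sin²(jπx/L) dx = L/2 and ∫sin(jπx/L)·sin(lπx/L) dx = 0 for j ≠ l, so only diagonal terms survive in ∫|ψ|² and ∫ψ·ψ″; ∫ψ·ψ′ dx = [ψ²/2] between the walls = 0.
State is unnormalized: ∫|ψ|² dx = 20.991, and ∫ψ*·(−ħ²/2m · ψ'') dx = 1.3556, so ⟨T⟩ = 1.3556 / 20.991.
⟨T⟩ = 0.064581.

0.06458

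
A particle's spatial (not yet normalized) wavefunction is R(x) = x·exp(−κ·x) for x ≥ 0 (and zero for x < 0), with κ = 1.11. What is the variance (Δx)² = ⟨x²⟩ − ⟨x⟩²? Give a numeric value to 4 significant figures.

0.6087

Compute ⟨x⟩ and ⟨x²⟩ separately, then (Δx)² = ⟨x²⟩ − ⟨x⟩².
Every integrand reduces to terms xʲ·e^(−2κx) on [0, ∞); use ∫₀^∞ xʲ·e^(−2κx) dx = j!/(2κ)^(j+1).
Normalization: ∫|R|² dx = 0.18280.
⟨x⟩ = 1.3514 and ⟨x²⟩ = 2.4349.
(Δx)² = 2.4349 − (1.3514)² = 0.60872.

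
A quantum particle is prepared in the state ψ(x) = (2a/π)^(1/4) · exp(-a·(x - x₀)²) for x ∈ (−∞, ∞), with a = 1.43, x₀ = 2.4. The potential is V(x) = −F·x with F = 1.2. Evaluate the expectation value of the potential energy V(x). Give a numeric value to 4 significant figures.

-2.880

⟨V⟩ = ∫ V(x)·|ψ|² dx.
Gaussian moments (u = x − x₀): ∫u^(2j)·e^(−2au²) du = (2j−1)!!/(4a)^j · √(π/(2a)), odd powers integrate to 0; here √(π/(2a)) = 1.0481.
⟨V⟩ = -2.8800.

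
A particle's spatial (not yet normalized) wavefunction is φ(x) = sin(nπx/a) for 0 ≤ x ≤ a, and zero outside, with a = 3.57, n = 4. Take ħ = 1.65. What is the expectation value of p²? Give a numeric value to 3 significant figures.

p² φ = −ħ² d²φ/dx²; ⟨p²⟩ = −ħ² ∫ φ*·φ'' dx / ∫|φ|² dx.
d/dx sin(nπx/a) = (nπ/a)·cos(nπx/a) and d²/dx² sin(nπx/a) = −(nπ/a)²·sin(nπx/a); on 0 ≤ x ≤ a, ∫sin²(nπx/a) dx = a/2 and ∫sin(nπx/a)·cos(nπx/a) dx = 0.
State is unnormalized: ∫|φ|² dx = 1.7850, and ∫φ*·(−ħ² φ'') dx = 60.213, so ⟨p²⟩ = 60.213 / 1.7850.
⟨p²⟩ = 33.733.

33.7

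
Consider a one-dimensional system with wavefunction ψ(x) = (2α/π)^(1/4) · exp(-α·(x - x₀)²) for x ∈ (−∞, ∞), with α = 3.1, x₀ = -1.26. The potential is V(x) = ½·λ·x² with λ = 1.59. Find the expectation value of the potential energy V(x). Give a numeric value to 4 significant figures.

⟨V⟩ = ∫ V(x)·|ψ|² dx.
Gaussian moments (u = x − x₀): ∫u^(2j)·e^(−2αu²) du = (2j−1)!!/(4α)^j · √(π/(2α)), odd powers integrate to 0; here √(π/(2α)) = 0.71183.
⟨V⟩ = 1.3263.

1.326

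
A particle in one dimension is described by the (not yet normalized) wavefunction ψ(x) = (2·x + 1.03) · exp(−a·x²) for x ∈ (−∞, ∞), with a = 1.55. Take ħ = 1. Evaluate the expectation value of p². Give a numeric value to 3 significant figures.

p² ψ = −ħ² d²ψ/dx²; ⟨p²⟩ = −ħ² ∫ ψ*·ψ'' dx / ∫|ψ|² dx.
Expand each integrand as polynomial × e^(−2ax²) and use ∫x^(2j)·e^(−2ax²) dx = (2j−1)!!/(4a)^j · √(π/(2a)), odd powers → 0; here √(π/(2a)) = 1.0067. Differentiate with the product rule, d/dx e^(−ax²) = −2ax·e^(−ax²).
State is unnormalized: ∫|ψ|² dx = 1.7175, and ∫ψ*·(−ħ² ψ'') dx = 4.6754, so ⟨p²⟩ = 4.6754 / 1.7175.
⟨p²⟩ = 2.7223.

2.72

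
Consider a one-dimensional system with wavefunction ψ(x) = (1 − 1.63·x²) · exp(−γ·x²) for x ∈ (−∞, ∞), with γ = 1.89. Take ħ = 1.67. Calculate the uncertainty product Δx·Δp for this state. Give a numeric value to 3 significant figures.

0.993

Δx = √(⟨x²⟩−⟨x⟩²), Δp = √(⟨p²⟩−⟨p⟩²).
Expand each integrand as polynomial × e^(−2γx²) and use ∫x^(2j)·e^(−2γx²) dx = (2j−1)!!/(4γ)^j · √(π/(2γ)), odd powers → 0; here √(π/(2γ)) = 0.91165. Differentiate with the product rule, d/dx e^(−γx²) = −2γx·e^(−γx²).
Normalization: ∫|ψ|² dx = 0.64567.
⟨x⟩ = 0.0000, ⟨x²⟩ = 0.075388 ⇒ Δx = 0.27457.
⟨p⟩ = 0.0000, ⟨p²⟩ = 13.073 ⇒ Δp = 3.6157.
Δx·Δp = 0.99277.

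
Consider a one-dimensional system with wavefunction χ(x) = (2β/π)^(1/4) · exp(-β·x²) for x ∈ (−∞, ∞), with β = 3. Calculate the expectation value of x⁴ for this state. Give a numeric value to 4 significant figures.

⟨x⁴⟩ = ∫ x⁴·|χ|² dx (integrals over the domain).
Gaussian moments: ∫x^(2j)·e^(−2βx²) dx = (2j−1)!!/(4β)^j · √(π/(2β)), odd powers integrate to 0; here √(π/(2β)) = 0.72360.
⟨x⁴⟩ = 0.020833.

0.02083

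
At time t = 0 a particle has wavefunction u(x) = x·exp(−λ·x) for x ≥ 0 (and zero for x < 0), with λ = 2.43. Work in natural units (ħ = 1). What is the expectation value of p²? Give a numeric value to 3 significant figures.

5.90

p² u = −ħ² d²u/dx²; ⟨p²⟩ = −ħ² ∫ u*·u'' dx / ∫|u|² dx.
Differentiate x·exp(−λ·x) with the product rule; every integrand then reduces to terms xʲ·e^(−2λx) on [0, ∞), with ∫₀^∞ xʲ·e^(−2λx) dx = j!/(2λ)^(j+1).
State is unnormalized: ∫|u|² dx = 0.017423, and ∫u*·(−ħ² u'') dx = 0.10288, so ⟨p²⟩ = 0.10288 / 0.017423.
⟨p²⟩ = 5.9049.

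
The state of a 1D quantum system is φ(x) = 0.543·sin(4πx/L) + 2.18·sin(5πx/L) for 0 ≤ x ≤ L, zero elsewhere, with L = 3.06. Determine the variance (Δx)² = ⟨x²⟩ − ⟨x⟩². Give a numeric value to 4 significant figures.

Compute ⟨x⟩ and ⟨x²⟩ separately, then (Δx)² = ⟨x²⟩ − ⟨x⟩².
On 0 ≤ x ≤ L (j ≠ l): ∫sin²(jπx/L) dx = L/2, ∫sin(jπx/L)·sin(lπx/L) dx = 0; diagonal moments ∫x·sin²(jπx/L) dx = L²/4, ∫x²·sin²(jπx/L) dx = L³·(1/6 − 1/(4j²π²)); cross terms ∫x·sin(jπx/L)·sin(lπx/L) dx = 0 for j + l even and −4jlL²/(π²(j² − l²)²) for j + l odd, ∫x²·sin(jπx/L)·sin(lπx/L) dx = (−1)^(j+l)·4jlL³/(π²(j² − l²)²); higher powers the same way via product-to-sum and parts.
Normalization: ∫|φ|² dx = 7.7223.
⟨x⟩ = 1.2427 and ⟨x²⟩ = 2.2226.
(Δx)² = 2.2226 − (1.2427)² = 0.67818.

0.6782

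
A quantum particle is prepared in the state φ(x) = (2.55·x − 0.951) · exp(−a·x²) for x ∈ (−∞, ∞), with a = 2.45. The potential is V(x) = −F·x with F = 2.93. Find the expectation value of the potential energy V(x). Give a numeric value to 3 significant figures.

⟨V⟩ = ∫ V(x)·|φ|² dx / ∫|φ|² dx.
Expand each integrand as polynomial × e^(−2ax²) and use ∫x^(2j)·e^(−2ax²) dx = (2j−1)!!/(4a)^j · √(π/(2a)), odd powers → 0; here √(π/(2a)) = 0.80071.
State is unnormalized: ∫|φ|² dx = 1.2555, and ∫φ*·V(x)·φ dx = 1.1611, so ⟨V⟩ = 1.1611 / 1.2555.
⟨V⟩ = 0.92484.

0.925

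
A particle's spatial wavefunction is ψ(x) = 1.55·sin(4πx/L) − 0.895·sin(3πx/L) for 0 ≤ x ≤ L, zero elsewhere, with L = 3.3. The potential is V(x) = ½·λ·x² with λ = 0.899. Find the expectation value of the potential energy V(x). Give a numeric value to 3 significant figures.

2.45

⟨V⟩ = ∫ V(x)·|ψ|² dx / ∫|ψ|² dx.
On 0 ≤ x ≤ L (j ≠ l): ∫sin²(jπx/L) dx = L/2, ∫sin(jπx/L)·sin(lπx/L) dx = 0; diagonal moments ∫x·sin²(jπx/L) dx = L²/4, ∫x²·sin²(jπx/L) dx = L³·(1/6 − 1/(4j²π²)); cross terms ∫x·sin(jπx/L)·sin(lπx/L) dx = 0 for j + l even and −4jlL²/(π²(j² − l²)²) for j + l odd, ∫x²·sin(jπx/L)·sin(lπx/L) dx = (−1)^(j+l)·4jlL³/(π²(j² − l²)²); higher powers the same way via product-to-sum and parts.
State is unnormalized: ∫|ψ|² dx = 5.2858, and ∫ψ*·V(x)·ψ dx = 12.975, so ⟨V⟩ = 12.975 / 5.2858.
⟨V⟩ = 2.4547.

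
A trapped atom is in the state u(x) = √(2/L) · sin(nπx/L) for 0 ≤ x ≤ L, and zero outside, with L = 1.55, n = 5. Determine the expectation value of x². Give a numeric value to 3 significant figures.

⟨x²⟩ = ∫ x²·|u|² dx (integrals over the domain).
With sin²θ = (1 − cos2θ)/2 on 0 ≤ x ≤ L: ∫sin²(nπx/L) dx = L/2, ∫x·sin²(nπx/L) dx = L²/4, ∫x²·sin²(nπx/L) dx = L³·(1/6 − 1/(4n²π²)); higher powers xᵏ the same way, integrating xᵏ·cos(2nπx/L) by parts.
⟨x²⟩ = 0.79596.

0.796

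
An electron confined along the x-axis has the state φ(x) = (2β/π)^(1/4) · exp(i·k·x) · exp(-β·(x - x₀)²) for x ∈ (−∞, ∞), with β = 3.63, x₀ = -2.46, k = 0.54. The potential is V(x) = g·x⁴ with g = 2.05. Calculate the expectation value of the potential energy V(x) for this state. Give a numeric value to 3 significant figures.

⟨V⟩ = ∫ V(x)·|φ|² dx.
Gaussian moments (u = x − x₀): ∫u^(2j)·e^(−2βu²) du = (2j−1)!!/(4β)^j · √(π/(2β)), odd powers integrate to 0; here √(π/(2β)) = 0.65782.
⟨V⟩ = 80.230.

80.2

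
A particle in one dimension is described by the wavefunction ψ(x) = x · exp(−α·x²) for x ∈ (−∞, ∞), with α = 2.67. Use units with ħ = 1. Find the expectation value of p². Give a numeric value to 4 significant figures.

8.010

p² ψ = −ħ² d²ψ/dx²; ⟨p²⟩ = −ħ² ∫ ψ*·ψ'' dx / ∫|ψ|² dx.
Expand each integrand as polynomial × e^(−2αx²) and use ∫x^(2j)·e^(−2αx²) dx = (2j−1)!!/(4α)^j · √(π/(2α)), odd powers → 0; here √(π/(2α)) = 0.76702. Differentiate with the product rule, d/dx e^(−αx²) = −2αx·e^(−αx²).
State is unnormalized: ∫|ψ|² dx = 0.071818, and ∫ψ*·(−ħ² ψ'') dx = 0.57526, so ⟨p²⟩ = 0.57526 / 0.071818.
⟨p²⟩ = 8.0100.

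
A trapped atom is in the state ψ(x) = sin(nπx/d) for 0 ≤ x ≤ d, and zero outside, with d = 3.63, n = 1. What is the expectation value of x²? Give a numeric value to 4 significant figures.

⟨x²⟩ = ∫ x²·|ψ|² dx / ∫|ψ|² dx (integrals over the domain).
With sin²θ = (1 − cos2θ)/2 on 0 ≤ x ≤ d: ∫sin²(nπx/d) dx = d/2, ∫x·sin²(nπx/d) dx = d²/4, ∫x²·sin²(nπx/d) dx = d³·(1/6 − 1/(4n²π²)); higher powers xᵏ the same way, integrating xᵏ·cos(2nπx/d) by parts.
State is unnormalized: ∫|ψ|² dx = 1.8150, and ∫ψ*·x²·ψ dx = 6.7604, so ⟨x²⟩ = 6.7604 / 1.8150.
⟨x²⟩ = 3.7248.

3.725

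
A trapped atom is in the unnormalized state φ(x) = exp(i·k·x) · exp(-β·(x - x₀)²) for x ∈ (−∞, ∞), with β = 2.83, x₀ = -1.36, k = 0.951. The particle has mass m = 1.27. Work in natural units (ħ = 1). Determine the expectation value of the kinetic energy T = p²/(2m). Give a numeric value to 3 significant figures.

1.47

T = −(ħ²/2m) d²/dx², so ⟨T⟩ = −(ħ²/2m) ∫ φ*·φ'' dx / ∫|φ|² dx; with m = 1.27.
Gaussian moments (u = x − x₀): ∫u^(2j)·e^(−2βu²) du = (2j−1)!!/(4β)^j · √(π/(2β)), odd powers integrate to 0; here √(π/(2β)) = 0.74502. Derivatives: φ′ = (ik − 2βu)·φ, φ″ = ((ik − 2βu)² − 2β)·φ; the odd-in-u pieces drop out.
State is unnormalized: ∫|φ|² dx = 0.74502, and ∫φ*·(−ħ²/2m · φ'') dx = 1.0954, so ⟨T⟩ = 1.0954 / 0.74502.
⟨T⟩ = 1.4702.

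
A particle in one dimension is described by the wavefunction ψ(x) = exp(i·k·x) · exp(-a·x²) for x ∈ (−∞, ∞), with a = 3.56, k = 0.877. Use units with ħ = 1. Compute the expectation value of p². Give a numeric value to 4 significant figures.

4.329

p² ψ = −ħ² d²ψ/dx²; ⟨p²⟩ = −ħ² ∫ ψ*·ψ'' dx / ∫|ψ|² dx.
Gaussian moments: ∫x^(2j)·e^(−2ax²) dx = (2j−1)!!/(4a)^j · √(π/(2a)), odd powers integrate to 0; here √(π/(2a)) = 0.66426. Derivatives: ψ′ = (ik − 2ax)·ψ, ψ″ = ((ik − 2ax)² − 2a)·ψ; the odd-in-x pieces drop out.
State is unnormalized: ∫|ψ|² dx = 0.66426, and ∫ψ*·(−ħ² ψ'') dx = 2.8756, so ⟨p²⟩ = 2.8756 / 0.66426.
⟨p²⟩ = 4.3291.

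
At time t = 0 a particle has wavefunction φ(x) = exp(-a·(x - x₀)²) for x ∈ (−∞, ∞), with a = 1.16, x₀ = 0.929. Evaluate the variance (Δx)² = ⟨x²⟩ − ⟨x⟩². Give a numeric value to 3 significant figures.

0.216

Compute ⟨x⟩ and ⟨x²⟩ separately, then (Δx)² = ⟨x²⟩ − ⟨x⟩².
Gaussian moments (u = x − x₀): ∫u^(2j)·e^(−2au²) du = (2j−1)!!/(4a)^j · √(π/(2a)), odd powers integrate to 0; here √(π/(2a)) = 1.1637.
Normalization: ∫|φ|² dx = 1.1637.
⟨x⟩ = 0.92900 and ⟨x²⟩ = 1.0786.
(Δx)² = 1.0786 − (0.92900)² = 0.21552.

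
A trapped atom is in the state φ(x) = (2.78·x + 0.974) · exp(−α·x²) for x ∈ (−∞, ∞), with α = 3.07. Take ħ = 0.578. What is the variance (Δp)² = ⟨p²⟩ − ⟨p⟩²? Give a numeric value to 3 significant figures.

Compute ⟨p⟩ and ⟨p²⟩ separately; (Δp)² = ⟨p²⟩ − ⟨p⟩².
Expand each integrand as polynomial × e^(−2αx²) and use ∫x^(2j)·e^(−2αx²) dx = (2j−1)!!/(4α)^j · √(π/(2α)), odd powers → 0; here √(π/(2α)) = 0.71530. Differentiate with the product rule, d/dx e^(−αx²) = −2αx·e^(−αx²).
Normalization: ∫|φ|² dx = 1.1288.
⟨p⟩ = 0.0000 and ⟨p²⟩ = 1.8437.
(Δp)² = 1.8437 − (0.0000)² = 1.8437.

1.84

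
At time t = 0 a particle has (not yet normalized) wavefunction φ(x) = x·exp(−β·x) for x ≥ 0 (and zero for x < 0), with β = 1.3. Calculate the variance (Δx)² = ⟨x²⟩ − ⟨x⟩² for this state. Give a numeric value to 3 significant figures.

Compute ⟨x⟩ and ⟨x²⟩ separately, then (Δx)² = ⟨x²⟩ − ⟨x⟩².
Every integrand reduces to terms xʲ·e^(−2βx) on [0, ∞); use ∫₀^∞ xʲ·e^(−2βx) dx = j!/(2β)^(j+1).
Normalization: ∫|φ|² dx = 0.11379.
⟨x⟩ = 1.1538 and ⟨x²⟩ = 1.7751.
(Δx)² = 1.7751 − (1.1538)² = 0.44379.

0.444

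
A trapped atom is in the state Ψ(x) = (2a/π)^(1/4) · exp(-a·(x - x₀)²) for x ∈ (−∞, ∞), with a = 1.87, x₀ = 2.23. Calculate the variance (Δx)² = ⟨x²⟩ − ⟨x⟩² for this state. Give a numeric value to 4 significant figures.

0.1337

Compute ⟨x⟩ and ⟨x²⟩ separately, then (Δx)² = ⟨x²⟩ − ⟨x⟩².
Gaussian moments (u = x − x₀): ∫u^(2j)·e^(−2au²) du = (2j−1)!!/(4a)^j · √(π/(2a)), odd powers integrate to 0; here √(π/(2a)) = 0.91651.
⟨x⟩ = 2.2300 and ⟨x²⟩ = 5.1066.
(Δx)² = 5.1066 − (2.2300)² = 0.13369.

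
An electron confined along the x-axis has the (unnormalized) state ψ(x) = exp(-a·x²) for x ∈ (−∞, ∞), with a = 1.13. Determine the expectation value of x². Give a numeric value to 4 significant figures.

⟨x²⟩ = ∫ x²·|ψ|² dx / ∫|ψ|² dx (integrals over the domain).
Gaussian moments: ∫x^(2j)·e^(−2ax²) dx = (2j−1)!!/(4a)^j · √(π/(2a)), odd powers integrate to 0; here √(π/(2a)) = 1.1790.
State is unnormalized: ∫|ψ|² dx = 1.1790, and ∫ψ*·x²·ψ dx = 0.26084, so ⟨x²⟩ = 0.26084 / 1.1790.
⟨x²⟩ = 0.22124.

0.2212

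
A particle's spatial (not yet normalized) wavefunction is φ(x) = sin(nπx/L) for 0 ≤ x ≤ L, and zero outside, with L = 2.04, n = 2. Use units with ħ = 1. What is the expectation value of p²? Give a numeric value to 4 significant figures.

9.486

p² φ = −ħ² d²φ/dx²; ⟨p²⟩ = −ħ² ∫ φ*·φ'' dx / ∫|φ|² dx.
d/dx sin(nπx/L) = (nπ/L)·cos(nπx/L) and d²/dx² sin(nπx/L) = −(nπ/L)²·sin(nπx/L); on 0 ≤ x ≤ L, ∫sin²(nπx/L) dx = L/2 and ∫sin(nπx/L)·cos(nπx/L) dx = 0.
State is unnormalized: ∫|φ|² dx = 1.0200, and ∫φ*·(−ħ² φ'') dx = 9.6761, so ⟨p²⟩ = 9.6761 / 1.0200.
⟨p²⟩ = 9.4864.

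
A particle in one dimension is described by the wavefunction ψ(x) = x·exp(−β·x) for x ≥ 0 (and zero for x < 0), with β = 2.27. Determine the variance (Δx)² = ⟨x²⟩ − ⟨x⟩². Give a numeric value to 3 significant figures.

Compute ⟨x⟩ and ⟨x²⟩ separately, then (Δx)² = ⟨x²⟩ − ⟨x⟩².
Every integrand reduces to terms xʲ·e^(−2βx) on [0, ∞); use ∫₀^∞ xʲ·e^(−2βx) dx = j!/(2β)^(j+1).
Normalization: ∫|ψ|² dx = 0.021373.
⟨x⟩ = 0.66079 and ⟨x²⟩ = 0.58220.
(Δx)² = 0.58220 − (0.66079)² = 0.14555.

0.146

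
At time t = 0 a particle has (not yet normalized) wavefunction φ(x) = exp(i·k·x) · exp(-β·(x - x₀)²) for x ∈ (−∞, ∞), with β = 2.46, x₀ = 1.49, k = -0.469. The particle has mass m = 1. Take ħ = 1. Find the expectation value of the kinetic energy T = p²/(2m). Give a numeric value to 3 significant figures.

1.34

T = −(ħ²/2m) d²/dx², so ⟨T⟩ = −(ħ²/2m) ∫ φ*·φ'' dx / ∫|φ|² dx; with m = 1.
Gaussian moments (u = x − x₀): ∫u^(2j)·e^(−2βu²) du = (2j−1)!!/(4β)^j · √(π/(2β)), odd powers integrate to 0; here √(π/(2β)) = 0.79908. Derivatives: φ′ = (ik − 2βu)·φ, φ″ = ((ik − 2βu)² − 2β)·φ; the odd-in-u pieces drop out.
State is unnormalized: ∫|φ|² dx = 0.79908, and ∫φ*·(−ħ²/2m · φ'') dx = 1.0708, so ⟨T⟩ = 1.0708 / 0.79908.
⟨T⟩ = 1.3400.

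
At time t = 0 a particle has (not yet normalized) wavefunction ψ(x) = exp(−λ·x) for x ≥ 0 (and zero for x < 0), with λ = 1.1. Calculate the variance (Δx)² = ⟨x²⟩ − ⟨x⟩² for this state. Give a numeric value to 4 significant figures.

Compute ⟨x⟩ and ⟨x²⟩ separately, then (Δx)² = ⟨x²⟩ − ⟨x⟩².
Every integrand reduces to terms xʲ·e^(−2λx) on [0, ∞); use ∫₀^∞ xʲ·e^(−2λx) dx = j!/(2λ)^(j+1).
Normalization: ∫|ψ|² dx = 0.45455.
⟨x⟩ = 0.45455 and ⟨x²⟩ = 0.41322.
(Δx)² = 0.41322 − (0.45455)² = 0.20661.

0.2066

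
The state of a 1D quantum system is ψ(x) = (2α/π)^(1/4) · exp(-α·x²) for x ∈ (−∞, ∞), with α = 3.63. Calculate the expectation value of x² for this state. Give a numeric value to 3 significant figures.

⟨x²⟩ = ∫ x²·|ψ|² dx (integrals over the domain).
Gaussian moments: ∫x^(2j)·e^(−2αx²) dx = (2j−1)!!/(4α)^j · √(π/(2α)), odd powers integrate to 0; here √(π/(2α)) = 0.65782.
⟨x²⟩ = 0.068871.

0.0689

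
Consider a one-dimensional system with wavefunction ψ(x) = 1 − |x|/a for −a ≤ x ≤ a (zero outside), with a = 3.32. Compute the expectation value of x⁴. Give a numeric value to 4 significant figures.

3.471

⟨x⁴⟩ = ∫ x⁴·|ψ|² dx / ∫|ψ|² dx (integrals over the domain).
ψ is even, so ∫ over [−a, a] = 2∫₀ᵃ with ψ = 1 − x/a there: ∫₀ᵃ (1 − x/a)² dx = a/3, ∫₀ᵃ x²(1 − x/a)² dx = a³/30, ∫₀ᵃ x⁴(1 − x/a)² dx = a⁵/105.
State is unnormalized: ∫|ψ|² dx = 2.2133, and ∫ψ*·x⁴·ψ dx = 7.6830, so ⟨x⁴⟩ = 7.6830 / 2.2133.
⟨x⁴⟩ = 3.4712.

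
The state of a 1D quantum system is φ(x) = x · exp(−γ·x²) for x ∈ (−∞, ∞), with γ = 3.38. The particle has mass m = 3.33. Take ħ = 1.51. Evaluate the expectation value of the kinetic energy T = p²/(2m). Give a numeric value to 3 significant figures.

3.47

T = −(ħ²/2m) d²/dx², so ⟨T⟩ = −(ħ²/2m) ∫ φ*·φ'' dx / ∫|φ|² dx; with m = 3.33.
Expand each integrand as polynomial × e^(−2γx²) and use ∫x^(2j)·e^(−2γx²) dx = (2j−1)!!/(4γ)^j · √(π/(2γ)), odd powers → 0; here √(π/(2γ)) = 0.68171. Differentiate with the product rule, d/dx e^(−γx²) = −2γx·e^(−γx²).
State is unnormalized: ∫|φ|² dx = 0.050423, and ∫φ*·(−ħ²/2m · φ'') dx = 0.17504, so ⟨T⟩ = 0.17504 / 0.050423.
⟨T⟩ = 3.4715.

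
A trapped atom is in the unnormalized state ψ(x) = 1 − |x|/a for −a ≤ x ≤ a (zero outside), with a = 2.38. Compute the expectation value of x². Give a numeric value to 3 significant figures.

0.566

⟨x²⟩ = ∫ x²·|ψ|² dx / ∫|ψ|² dx (integrals over the domain).
ψ is even, so ∫ over [−a, a] = 2∫₀ᵃ with ψ = 1 − x/a there: ∫₀ᵃ (1 − x/a)² dx = a/3, ∫₀ᵃ x²(1 − x/a)² dx = a³/30, ∫₀ᵃ x⁴(1 − x/a)² dx = a⁵/105.
State is unnormalized: ∫|ψ|² dx = 1.5867, and ∫ψ*·x²·ψ dx = 0.89875, so ⟨x²⟩ = 0.89875 / 1.5867.
⟨x²⟩ = 0.56644.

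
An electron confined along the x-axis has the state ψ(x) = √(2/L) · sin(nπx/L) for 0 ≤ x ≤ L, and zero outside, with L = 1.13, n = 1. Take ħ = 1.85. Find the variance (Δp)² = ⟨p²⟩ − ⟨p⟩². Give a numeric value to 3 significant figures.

Compute ⟨p⟩ and ⟨p²⟩ separately; (Δp)² = ⟨p²⟩ − ⟨p⟩².
d/dx sin(nπx/L) = (nπ/L)·cos(nπx/L) and d²/dx² sin(nπx/L) = −(nπ/L)²·sin(nπx/L); on 0 ≤ x ≤ L, ∫sin²(nπx/L) dx = L/2 and ∫sin(nπx/L)·cos(nπx/L) dx = 0.
⟨p⟩ = 0.0000 and ⟨p²⟩ = 26.454.
(Δp)² = 26.454 − (0.0000)² = 26.454.

26.5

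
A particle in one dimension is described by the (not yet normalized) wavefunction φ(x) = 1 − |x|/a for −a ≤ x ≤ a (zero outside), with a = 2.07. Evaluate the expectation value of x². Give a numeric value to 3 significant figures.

⟨x²⟩ = ∫ x²·|φ|² dx / ∫|φ|² dx (integrals over the domain).
φ is even, so ∫ over [−a, a] = 2∫₀ᵃ with φ = 1 − x/a there: ∫₀ᵃ (1 − x/a)² dx = a/3, ∫₀ᵃ x²(1 − x/a)² dx = a³/30, ∫₀ᵃ x⁴(1 − x/a)² dx = a⁵/105.
State is unnormalized: ∫|φ|² dx = 1.3800, and ∫φ*·x²·φ dx = 0.59132, so ⟨x²⟩ = 0.59132 / 1.3800.
⟨x²⟩ = 0.42849.

0.428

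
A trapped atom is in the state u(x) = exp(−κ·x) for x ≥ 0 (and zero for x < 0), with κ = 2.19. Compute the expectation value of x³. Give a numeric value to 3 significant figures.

⟨x³⟩ = ∫ x³·|u|² dx / ∫|u|² dx (integrals over the domain).
Every integrand reduces to terms xʲ·e^(−2κx) on [0, ∞); use ∫₀^∞ xʲ·e^(−2κx) dx = j!/(2κ)^(j+1).
State is unnormalized: ∫|u|² dx = 0.22831, and ∫u*·x³·u dx = 0.016303, so ⟨x³⟩ = 0.016303 / 0.22831.
⟨x³⟩ = 0.071405.

0.0714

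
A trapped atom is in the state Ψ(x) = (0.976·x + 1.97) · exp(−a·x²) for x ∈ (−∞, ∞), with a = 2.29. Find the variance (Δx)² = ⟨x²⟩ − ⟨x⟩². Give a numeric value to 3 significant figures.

0.104

Compute ⟨x⟩ and ⟨x²⟩ separately, then (Δx)² = ⟨x²⟩ − ⟨x⟩².
Expand each integrand as polynomial × e^(−2ax²) and use ∫x^(2j)·e^(−2ax²) dx = (2j−1)!!/(4a)^j · √(π/(2a)), odd powers → 0; here √(π/(2a)) = 0.82821.
Normalization: ∫|Ψ|² dx = 3.3003.
⟨x⟩ = 0.10535 and ⟨x²⟩ = 0.11487.
(Δx)² = 0.11487 − (0.10535)² = 0.10377.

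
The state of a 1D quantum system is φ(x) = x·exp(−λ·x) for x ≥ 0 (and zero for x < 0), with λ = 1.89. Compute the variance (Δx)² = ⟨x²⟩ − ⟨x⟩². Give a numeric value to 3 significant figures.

Compute ⟨x⟩ and ⟨x²⟩ separately, then (Δx)² = ⟨x²⟩ − ⟨x⟩².
Every integrand reduces to terms xʲ·e^(−2λx) on [0, ∞); use ∫₀^∞ xʲ·e^(−2λx) dx = j!/(2λ)^(j+1).
Normalization: ∫|φ|² dx = 0.037030.
⟨x⟩ = 0.79365 and ⟨x²⟩ = 0.83984.
(Δx)² = 0.83984 − (0.79365)² = 0.20996.

0.210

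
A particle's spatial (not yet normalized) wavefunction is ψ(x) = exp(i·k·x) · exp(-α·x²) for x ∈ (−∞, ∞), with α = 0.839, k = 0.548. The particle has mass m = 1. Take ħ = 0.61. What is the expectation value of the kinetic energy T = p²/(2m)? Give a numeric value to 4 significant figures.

T = −(ħ²/2m) d²/dx², so ⟨T⟩ = −(ħ²/2m) ∫ ψ*·ψ'' dx / ∫|ψ|² dx; with m = 1.
Gaussian moments: ∫x^(2j)·e^(−2αx²) dx = (2j−1)!!/(4α)^j · √(π/(2α)), odd powers integrate to 0; here √(π/(2α)) = 1.3683. Derivatives: ψ′ = (ik − 2αx)·ψ, ψ″ = ((ik − 2αx)² − 2α)·ψ; the odd-in-x pieces drop out.
State is unnormalized: ∫|ψ|² dx = 1.3683, and ∫ψ*·(−ħ²/2m · ψ'') dx = 0.29003, so ⟨T⟩ = 0.29003 / 1.3683.
⟨T⟩ = 0.21197.

0.2120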